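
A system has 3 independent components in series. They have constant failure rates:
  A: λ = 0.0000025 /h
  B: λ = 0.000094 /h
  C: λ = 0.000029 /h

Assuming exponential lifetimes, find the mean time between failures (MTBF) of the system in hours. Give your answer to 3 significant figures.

Series of exponential components: λ_sys = Σ λ_i
λ_sys = 0.0000025 + 0.000094 + 0.000029 = 1.2550e-04 /h
MTBF = 1 / λ_sys = 7970 h

7970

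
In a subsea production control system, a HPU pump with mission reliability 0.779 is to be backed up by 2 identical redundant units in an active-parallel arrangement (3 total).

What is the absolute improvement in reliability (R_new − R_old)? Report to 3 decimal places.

0.210

R_before = 0.779
R_after = 1 − (1 − 0.779)^3 = 0.989
ΔR = 0.989 − 0.779 = 0.210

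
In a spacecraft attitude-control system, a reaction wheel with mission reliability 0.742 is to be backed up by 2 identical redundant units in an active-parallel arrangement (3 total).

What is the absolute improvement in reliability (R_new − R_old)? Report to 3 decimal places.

R_before = 0.742
R_after = 1 − (1 − 0.742)^3 = 0.983
ΔR = 0.983 − 0.742 = 0.241

0.241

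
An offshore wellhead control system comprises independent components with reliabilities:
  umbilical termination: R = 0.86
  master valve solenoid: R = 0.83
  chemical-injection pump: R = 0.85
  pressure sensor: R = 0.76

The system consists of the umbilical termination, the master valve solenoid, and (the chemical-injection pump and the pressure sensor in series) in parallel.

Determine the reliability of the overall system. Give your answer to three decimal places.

0.992

Series (chemical-injection pump and pressure sensor): 0.85000 × 0.76000 = 0.64600
Parallel (umbilical termination, master valve solenoid, and [0.64600]): 1 − (1 − 0.86000)(1 − 0.83000)(1 − 0.64600) = 0.992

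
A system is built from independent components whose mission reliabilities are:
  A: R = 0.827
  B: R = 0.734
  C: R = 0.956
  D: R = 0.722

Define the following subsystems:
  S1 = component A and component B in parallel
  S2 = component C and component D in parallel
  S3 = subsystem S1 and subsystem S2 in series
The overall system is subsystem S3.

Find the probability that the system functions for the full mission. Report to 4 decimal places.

Parallel (A and B): 1 − (1 − 0.827000)(1 − 0.734000) = 0.953982
Parallel (C and D): 1 − (1 − 0.956000)(1 − 0.722000) = 0.987768
Series ([0.953982] and [0.987768]): 0.953982 × 0.987768 = 0.9423

0.9423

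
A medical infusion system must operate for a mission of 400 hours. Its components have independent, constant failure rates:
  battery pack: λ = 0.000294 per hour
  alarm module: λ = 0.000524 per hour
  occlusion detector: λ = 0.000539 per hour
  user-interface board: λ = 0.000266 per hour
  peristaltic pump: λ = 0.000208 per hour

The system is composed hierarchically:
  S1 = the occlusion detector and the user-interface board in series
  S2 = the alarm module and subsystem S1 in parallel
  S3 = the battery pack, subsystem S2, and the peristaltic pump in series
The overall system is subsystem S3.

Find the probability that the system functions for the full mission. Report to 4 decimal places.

R(battery pack) = exp(−0.000294 × 400) = 0.889052
R(alarm module) = exp(−0.000524 × 400) = 0.810909
R(occlusion detector) = exp(−0.000539 × 400) = 0.806058
R(user-interface board) = exp(−0.000266 × 400) = 0.899065
R(peristaltic pump) = exp(−0.000208 × 400) = 0.920167
Series (occlusion detector and user-interface board): 0.806058 × 0.899065 = 0.724699
Parallel (alarm module and [0.724699]): 1 − (1 − 0.810909)(1 − 0.724699) = 0.947943
Series (battery pack, [0.947943], and peristaltic pump): 0.889052 × 0.947943 × 0.920167 = 0.7755

0.7755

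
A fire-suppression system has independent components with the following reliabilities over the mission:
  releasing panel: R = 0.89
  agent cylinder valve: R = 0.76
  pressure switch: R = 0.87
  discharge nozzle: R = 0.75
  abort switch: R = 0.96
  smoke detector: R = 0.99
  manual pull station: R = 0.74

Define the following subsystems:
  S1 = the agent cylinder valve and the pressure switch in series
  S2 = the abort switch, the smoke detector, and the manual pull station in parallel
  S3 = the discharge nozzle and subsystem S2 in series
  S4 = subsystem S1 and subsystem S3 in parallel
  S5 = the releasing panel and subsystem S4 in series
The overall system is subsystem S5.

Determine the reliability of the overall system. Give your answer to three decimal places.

Series (agent cylinder valve and pressure switch): 0.76000 × 0.87000 = 0.66120
Parallel (abort switch, smoke detector, and manual pull station): 1 − (1 − 0.96000)(1 − 0.99000)(1 − 0.74000) = 0.99990
Series (discharge nozzle and [0.99990]): 0.75000 × 0.99990 = 0.74993
Parallel ([0.66120] and [0.74993]): 1 − (1 − 0.66120)(1 − 0.74993) = 0.91528
Series (releasing panel and [0.91528]): 0.89000 × 0.91528 = 0.815

0.815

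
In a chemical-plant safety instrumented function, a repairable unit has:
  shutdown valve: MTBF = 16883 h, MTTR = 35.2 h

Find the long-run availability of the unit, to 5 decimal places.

A(shutdown valve) = MTBF/(MTBF+MTTR) = 16883/(16883+35.2) = 0.99792

0.99792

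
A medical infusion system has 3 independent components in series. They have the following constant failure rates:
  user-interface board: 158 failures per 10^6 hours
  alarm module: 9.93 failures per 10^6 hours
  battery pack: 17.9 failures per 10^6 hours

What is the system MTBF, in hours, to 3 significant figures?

Series of exponential components: λ_sys = Σ λ_i
λ_sys = 0.000158 + 0.00000993 + 0.0000179 = 1.8583e-04 /h
MTBF = 1 / λ_sys = 5380 h

5380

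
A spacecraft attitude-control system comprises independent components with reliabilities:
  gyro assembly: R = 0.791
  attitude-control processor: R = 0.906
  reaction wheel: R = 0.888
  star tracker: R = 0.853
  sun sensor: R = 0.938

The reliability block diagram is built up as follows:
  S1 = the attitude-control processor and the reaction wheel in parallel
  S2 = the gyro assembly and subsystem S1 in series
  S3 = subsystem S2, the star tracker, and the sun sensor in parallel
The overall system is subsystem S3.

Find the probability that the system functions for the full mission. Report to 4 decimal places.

0.9980

Parallel (attitude-control processor and reaction wheel): 1 − (1 − 0.906000)(1 − 0.888000) = 0.989472
Series (gyro assembly and [0.989472]): 0.791000 × 0.989472 = 0.782672
Parallel ([0.782672], star tracker, and sun sensor): 1 − (1 − 0.782672)(1 − 0.853000)(1 − 0.938000) = 0.9980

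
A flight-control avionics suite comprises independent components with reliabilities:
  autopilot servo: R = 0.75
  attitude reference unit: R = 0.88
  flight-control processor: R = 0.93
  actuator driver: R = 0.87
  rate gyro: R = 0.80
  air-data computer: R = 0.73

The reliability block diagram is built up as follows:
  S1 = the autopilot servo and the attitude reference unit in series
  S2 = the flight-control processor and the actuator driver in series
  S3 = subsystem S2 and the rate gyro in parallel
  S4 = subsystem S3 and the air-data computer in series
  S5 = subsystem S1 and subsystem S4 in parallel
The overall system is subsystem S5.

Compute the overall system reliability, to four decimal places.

0.8987

Series (autopilot servo and attitude reference unit): 0.750000 × 0.880000 = 0.660000
Series (flight-control processor and actuator driver): 0.930000 × 0.870000 = 0.809100
Parallel ([0.809100] and rate gyro): 1 − (1 − 0.809100)(1 − 0.800000) = 0.961820
Series ([0.961820] and air-data computer): 0.961820 × 0.730000 = 0.702129
Parallel ([0.660000] and [0.702129]): 1 − (1 − 0.660000)(1 − 0.702129) = 0.8987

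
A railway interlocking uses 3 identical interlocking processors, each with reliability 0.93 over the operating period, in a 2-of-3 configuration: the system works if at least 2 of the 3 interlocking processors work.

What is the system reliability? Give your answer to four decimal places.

R = Σ_{i=2}^{3} C(3,i) p^i (1−p)^{3−i} with p = 0.93
C(3,2)·0.93^2·0.07^1 = 0.181629
C(3,3)·0.93^3·0.07^0 = 0.804357
Sum = 0.9860

0.9860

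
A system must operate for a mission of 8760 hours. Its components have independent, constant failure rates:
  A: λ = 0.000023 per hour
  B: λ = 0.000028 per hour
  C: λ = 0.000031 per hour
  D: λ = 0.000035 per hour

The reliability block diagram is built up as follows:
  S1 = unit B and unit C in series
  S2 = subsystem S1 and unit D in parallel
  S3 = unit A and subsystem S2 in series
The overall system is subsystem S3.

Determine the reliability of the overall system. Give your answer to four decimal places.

0.7304

R(A) = exp(−0.000023 × 8760) = 0.817520
R(B) = exp(−0.000028 × 8760) = 0.782485
R(C) = exp(−0.000031 × 8760) = 0.762190
R(D) = exp(−0.000035 × 8760) = 0.735945
Series (B and C): 0.782485 × 0.762190 = 0.596402
Parallel ([0.596402] and D): 1 − (1 − 0.596402)(1 − 0.735945) = 0.893428
Series (A and [0.893428]): 0.817520 × 0.893428 = 0.7304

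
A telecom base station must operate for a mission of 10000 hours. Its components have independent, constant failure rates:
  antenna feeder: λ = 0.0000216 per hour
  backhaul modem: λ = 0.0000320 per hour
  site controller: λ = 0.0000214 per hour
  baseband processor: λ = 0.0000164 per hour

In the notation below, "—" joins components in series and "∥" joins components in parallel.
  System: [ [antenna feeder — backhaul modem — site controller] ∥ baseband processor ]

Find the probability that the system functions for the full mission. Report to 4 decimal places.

0.9202

R(antenna feeder) = exp(−0.0000216 × 10000) = 0.805735
R(backhaul modem) = exp(−0.0000320 × 10000) = 0.726149
R(site controller) = exp(−0.0000214 × 10000) = 0.807348
R(baseband processor) = exp(−0.0000164 × 10000) = 0.848742
Series (antenna feeder, backhaul modem, and site controller): 0.805735 × 0.726149 × 0.807348 = 0.472366
Parallel ([0.472366] and baseband processor): 1 − (1 − 0.472366)(1 − 0.848742) = 0.9202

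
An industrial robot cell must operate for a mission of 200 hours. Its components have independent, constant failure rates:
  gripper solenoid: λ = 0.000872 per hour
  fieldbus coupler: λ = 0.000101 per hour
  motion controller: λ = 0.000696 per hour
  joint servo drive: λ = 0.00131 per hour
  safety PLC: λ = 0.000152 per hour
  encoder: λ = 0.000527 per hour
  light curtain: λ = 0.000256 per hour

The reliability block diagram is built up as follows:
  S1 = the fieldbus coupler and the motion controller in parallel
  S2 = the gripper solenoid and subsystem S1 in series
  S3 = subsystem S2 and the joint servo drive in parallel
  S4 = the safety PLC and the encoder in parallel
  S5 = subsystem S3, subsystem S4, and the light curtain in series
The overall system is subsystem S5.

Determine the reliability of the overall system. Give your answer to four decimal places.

0.9118

R(gripper solenoid) = exp(−0.000872 × 200) = 0.839961
R(fieldbus coupler) = exp(−0.000101 × 200) = 0.980003
R(motion controller) = exp(−0.000696 × 200) = 0.870054
R(joint servo drive) = exp(−0.00131 × 200) = 0.769511
R(safety PLC) = exp(−0.000152 × 200) = 0.970057
R(encoder) = exp(−0.000527 × 200) = 0.899964
R(light curtain) = exp(−0.000256 × 200) = 0.950089
Parallel (fieldbus coupler and motion controller): 1 − (1 − 0.980003)(1 − 0.870054) = 0.997401
Series (gripper solenoid and [0.997401]): 0.839961 × 0.997401 = 0.837778
Parallel ([0.837778] and joint servo drive): 1 − (1 − 0.837778)(1 − 0.769511) = 0.962610
Parallel (safety PLC and encoder): 1 − (1 − 0.970057)(1 − 0.899964) = 0.997005
Series ([0.962610], [0.997005], and light curtain): 0.962610 × 0.997005 × 0.950089 = 0.9118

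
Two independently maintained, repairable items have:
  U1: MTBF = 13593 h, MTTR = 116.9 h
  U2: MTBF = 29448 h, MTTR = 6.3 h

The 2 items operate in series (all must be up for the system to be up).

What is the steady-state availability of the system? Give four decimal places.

0.9913

A(U1) = MTBF/(MTBF+MTTR) = 13593/(13593+116.9) = 0.991473
A(U2) = MTBF/(MTBF+MTTR) = 29448/(29448+6.3) = 0.999786
Series availability: 0.991473 × 0.999786 = 0.9913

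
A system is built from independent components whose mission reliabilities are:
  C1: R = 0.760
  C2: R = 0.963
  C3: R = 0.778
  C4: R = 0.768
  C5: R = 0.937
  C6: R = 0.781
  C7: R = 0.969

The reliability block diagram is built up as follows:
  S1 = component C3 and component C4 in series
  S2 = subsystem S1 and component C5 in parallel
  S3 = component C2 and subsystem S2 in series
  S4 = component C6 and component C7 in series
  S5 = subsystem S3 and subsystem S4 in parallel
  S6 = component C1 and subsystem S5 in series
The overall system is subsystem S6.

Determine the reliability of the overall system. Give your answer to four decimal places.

0.7486

Series (C3 and C4): 0.778000 × 0.768000 = 0.597504
Parallel ([0.597504] and C5): 1 − (1 − 0.597504)(1 − 0.937000) = 0.974643
Series (C2 and [0.974643]): 0.963000 × 0.974643 = 0.938581
Series (C6 and C7): 0.781000 × 0.969000 = 0.756789
Parallel ([0.938581] and [0.756789]): 1 − (1 − 0.938581)(1 − 0.756789) = 0.985062
Series (C1 and [0.985062]): 0.760000 × 0.985062 = 0.7486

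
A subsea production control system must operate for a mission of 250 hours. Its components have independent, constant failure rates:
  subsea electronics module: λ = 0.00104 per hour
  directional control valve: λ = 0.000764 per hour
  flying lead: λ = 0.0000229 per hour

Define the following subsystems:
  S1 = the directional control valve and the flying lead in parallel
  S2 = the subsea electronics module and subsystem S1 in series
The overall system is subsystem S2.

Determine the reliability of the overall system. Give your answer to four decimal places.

R(subsea electronics module) = exp(−0.00104 × 250) = 0.771052
R(directional control valve) = exp(−0.000764 × 250) = 0.826133
R(flying lead) = exp(−0.0000229 × 250) = 0.994291
Parallel (directional control valve and flying lead): 1 − (1 − 0.826133)(1 − 0.994291) = 0.999007
Series (subsea electronics module and [0.999007]): 0.771052 × 0.999007 = 0.7703

0.7703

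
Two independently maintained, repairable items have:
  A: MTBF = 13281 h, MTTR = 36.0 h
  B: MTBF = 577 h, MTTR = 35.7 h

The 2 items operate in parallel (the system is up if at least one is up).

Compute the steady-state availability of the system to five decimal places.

0.99984

A(A) = MTBF/(MTBF+MTTR) = 13281/(13281+36.0) = 0.997297
A(B) = MTBF/(MTBF+MTTR) = 577/(577+35.7) = 0.941733
Parallel availability: 1 − (1 − 0.997297)(1 − 0.941733) = 0.99984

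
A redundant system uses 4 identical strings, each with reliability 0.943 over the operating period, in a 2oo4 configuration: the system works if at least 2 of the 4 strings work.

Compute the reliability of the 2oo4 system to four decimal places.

0.9993

R = Σ_{i=2}^{4} C(4,i) p^i (1−p)^{4−i} with p = 0.943
C(4,2)·0.943^2·0.057^2 = 0.017335
C(4,3)·0.943^3·0.057^1 = 0.191192
C(4,4)·0.943^4·0.057^0 = 0.790764
Sum = 0.9993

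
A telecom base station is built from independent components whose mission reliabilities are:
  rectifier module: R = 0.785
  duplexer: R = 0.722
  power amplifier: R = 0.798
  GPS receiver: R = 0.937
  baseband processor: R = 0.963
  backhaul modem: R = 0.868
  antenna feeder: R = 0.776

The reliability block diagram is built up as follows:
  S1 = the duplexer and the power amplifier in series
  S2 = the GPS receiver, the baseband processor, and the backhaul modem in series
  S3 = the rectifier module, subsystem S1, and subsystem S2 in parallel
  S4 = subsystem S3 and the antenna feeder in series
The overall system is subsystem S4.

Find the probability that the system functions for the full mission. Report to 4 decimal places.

0.7607

Series (duplexer and power amplifier): 0.722000 × 0.798000 = 0.576156
Series (GPS receiver, baseband processor, and backhaul modem): 0.937000 × 0.963000 × 0.868000 = 0.783223
Parallel (rectifier module, [0.576156], and [0.783223]): 1 − (1 − 0.785000)(1 − 0.576156)(1 − 0.783223) = 0.980246
Series ([0.980246] and antenna feeder): 0.980246 × 0.776000 = 0.7607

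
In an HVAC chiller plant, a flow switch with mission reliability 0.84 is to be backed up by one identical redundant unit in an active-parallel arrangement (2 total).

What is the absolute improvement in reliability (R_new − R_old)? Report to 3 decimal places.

R_before = 0.84
R_after = 1 − (1 − 0.84)^2 = 0.974
ΔR = 0.974 − 0.84 = 0.134

0.134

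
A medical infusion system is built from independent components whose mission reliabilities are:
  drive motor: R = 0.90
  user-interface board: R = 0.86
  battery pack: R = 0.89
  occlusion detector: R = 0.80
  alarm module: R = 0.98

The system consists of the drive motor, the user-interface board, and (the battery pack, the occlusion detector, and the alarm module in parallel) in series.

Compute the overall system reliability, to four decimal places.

0.7737

Parallel (battery pack, occlusion detector, and alarm module): 1 − (1 − 0.890000)(1 − 0.800000)(1 − 0.980000) = 0.999560
Series (drive motor, user-interface board, and [0.999560]): 0.900000 × 0.860000 × 0.999560 = 0.7737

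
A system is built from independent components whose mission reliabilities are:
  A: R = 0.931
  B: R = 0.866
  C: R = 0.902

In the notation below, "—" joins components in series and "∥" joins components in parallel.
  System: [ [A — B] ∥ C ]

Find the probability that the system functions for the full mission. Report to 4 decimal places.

Series (A and B): 0.931000 × 0.866000 = 0.806246
Parallel ([0.806246] and C): 1 − (1 − 0.806246)(1 − 0.902000) = 0.9810

0.9810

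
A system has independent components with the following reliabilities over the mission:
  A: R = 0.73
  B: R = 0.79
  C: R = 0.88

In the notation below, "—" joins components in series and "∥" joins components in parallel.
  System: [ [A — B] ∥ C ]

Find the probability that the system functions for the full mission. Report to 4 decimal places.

0.9492

Series (A and B): 0.730000 × 0.790000 = 0.576700
Parallel ([0.576700] and C): 1 − (1 − 0.576700)(1 − 0.880000) = 0.9492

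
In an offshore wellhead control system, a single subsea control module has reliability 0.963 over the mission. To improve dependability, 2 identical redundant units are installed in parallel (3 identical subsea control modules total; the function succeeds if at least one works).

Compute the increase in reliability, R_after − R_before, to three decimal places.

R_before = 0.963
R_after = 1 − (1 − 0.963)^3 = 1.000
ΔR = 1.000 − 0.963 = 0.037

0.037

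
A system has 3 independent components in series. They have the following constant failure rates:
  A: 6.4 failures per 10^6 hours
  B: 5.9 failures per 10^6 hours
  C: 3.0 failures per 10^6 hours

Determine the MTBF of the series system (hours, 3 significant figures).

Series of exponential components: λ_sys = Σ λ_i
λ_sys = 0.0000064 + 0.0000059 + 0.0000030 = 1.5300e-05 /h
MTBF = 1 / λ_sys = 65400 h

65400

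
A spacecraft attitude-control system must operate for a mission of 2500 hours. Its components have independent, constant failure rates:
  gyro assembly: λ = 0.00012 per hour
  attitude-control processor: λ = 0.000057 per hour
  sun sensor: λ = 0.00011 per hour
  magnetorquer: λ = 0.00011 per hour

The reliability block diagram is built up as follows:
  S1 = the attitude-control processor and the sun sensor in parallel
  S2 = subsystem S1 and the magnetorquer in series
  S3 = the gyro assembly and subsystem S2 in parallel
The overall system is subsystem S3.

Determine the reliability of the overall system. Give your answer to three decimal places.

R(gyro assembly) = exp(−0.00012 × 2500) = 0.74082
R(attitude-control processor) = exp(−0.000057 × 2500) = 0.86719
R(sun sensor) = exp(−0.00011 × 2500) = 0.75957
R(magnetorquer) = exp(−0.00011 × 2500) = 0.75957
Parallel (attitude-control processor and sun sensor): 1 − (1 − 0.86719)(1 − 0.75957) = 0.96807
Series ([0.96807] and magnetorquer): 0.96807 × 0.75957 = 0.73532
Parallel (gyro assembly and [0.73532]): 1 − (1 − 0.74082)(1 − 0.73532) = 0.931

0.931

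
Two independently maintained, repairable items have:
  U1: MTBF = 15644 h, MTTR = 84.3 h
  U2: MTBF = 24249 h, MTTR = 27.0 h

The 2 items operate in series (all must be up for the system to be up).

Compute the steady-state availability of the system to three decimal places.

A(U1) = MTBF/(MTBF+MTTR) = 15644/(15644+84.3) = 0.994640
A(U2) = MTBF/(MTBF+MTTR) = 24249/(24249+27.0) = 0.998888
Series availability: 0.994640 × 0.998888 = 0.994

0.994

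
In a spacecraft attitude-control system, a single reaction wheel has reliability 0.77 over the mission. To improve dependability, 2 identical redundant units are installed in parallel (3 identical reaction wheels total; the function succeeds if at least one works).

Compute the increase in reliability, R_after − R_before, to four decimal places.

0.2178

R_before = 0.77
R_after = 1 − (1 − 0.77)^3 = 0.9878
ΔR = 0.9878 − 0.77 = 0.2178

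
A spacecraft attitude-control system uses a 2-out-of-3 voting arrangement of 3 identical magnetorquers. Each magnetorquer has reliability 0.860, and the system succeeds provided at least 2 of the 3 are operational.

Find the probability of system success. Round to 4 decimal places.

0.9467

R = Σ_{i=2}^{3} C(3,i) p^i (1−p)^{3−i} with p = 0.860
C(3,2)·0.860^2·0.140^1 = 0.310632
C(3,3)·0.860^3·0.140^0 = 0.636056
Sum = 0.9467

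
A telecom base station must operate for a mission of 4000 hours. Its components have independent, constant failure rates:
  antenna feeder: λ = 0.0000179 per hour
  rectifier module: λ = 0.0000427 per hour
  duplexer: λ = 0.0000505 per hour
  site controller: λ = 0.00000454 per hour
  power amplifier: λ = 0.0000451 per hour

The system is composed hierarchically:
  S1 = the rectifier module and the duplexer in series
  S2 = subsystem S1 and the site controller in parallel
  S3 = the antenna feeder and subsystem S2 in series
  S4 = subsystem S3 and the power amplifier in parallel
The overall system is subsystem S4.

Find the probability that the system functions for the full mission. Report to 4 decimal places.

0.9877

R(antenna feeder) = exp(−0.0000179 × 4000) = 0.930903
R(rectifier module) = exp(−0.0000427 × 4000) = 0.842990
R(duplexer) = exp(−0.0000505 × 4000) = 0.817095
R(site controller) = exp(−0.00000454 × 4000) = 0.982004
R(power amplifier) = exp(−0.0000451 × 4000) = 0.834936
Series (rectifier module and duplexer): 0.842990 × 0.817095 = 0.688803
Parallel ([0.688803] and site controller): 1 − (1 − 0.688803)(1 − 0.982004) = 0.994400
Series (antenna feeder and [0.994400]): 0.930903 × 0.994400 = 0.925690
Parallel ([0.925690] and power amplifier): 1 − (1 − 0.925690)(1 − 0.834936) = 0.9877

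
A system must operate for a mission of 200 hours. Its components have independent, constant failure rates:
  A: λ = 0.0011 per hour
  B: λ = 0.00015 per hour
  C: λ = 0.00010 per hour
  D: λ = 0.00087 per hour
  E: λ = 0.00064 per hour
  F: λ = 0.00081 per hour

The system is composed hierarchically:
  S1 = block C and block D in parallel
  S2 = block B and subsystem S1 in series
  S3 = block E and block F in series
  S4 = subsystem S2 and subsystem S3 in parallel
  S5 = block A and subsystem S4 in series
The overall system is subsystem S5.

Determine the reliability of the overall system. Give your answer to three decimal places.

0.796

R(A) = exp(−0.0011 × 200) = 0.80252
R(B) = exp(−0.00015 × 200) = 0.97045
R(C) = exp(−0.00010 × 200) = 0.98020
R(D) = exp(−0.00087 × 200) = 0.84030
R(E) = exp(−0.00064 × 200) = 0.87985
R(F) = exp(−0.00081 × 200) = 0.85044
Parallel (C and D): 1 − (1 − 0.98020)(1 − 0.84030) = 0.99684
Series (B and [0.99684]): 0.97045 × 0.99684 = 0.96738
Series (E and F): 0.87985 × 0.85044 = 0.74826
Parallel ([0.96738] and [0.74826]): 1 − (1 − 0.96738)(1 − 0.74826) = 0.99179
Series (A and [0.99179]): 0.80252 × 0.99179 = 0.796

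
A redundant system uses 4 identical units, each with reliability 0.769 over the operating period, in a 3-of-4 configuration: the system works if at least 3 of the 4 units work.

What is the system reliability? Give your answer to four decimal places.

R = Σ_{i=3}^{4} C(4,i) p^i (1−p)^{4−i} with p = 0.769
C(4,3)·0.769^3·0.231^1 = 0.420195
C(4,4)·0.769^4·0.231^0 = 0.349708
Sum = 0.7699

0.7699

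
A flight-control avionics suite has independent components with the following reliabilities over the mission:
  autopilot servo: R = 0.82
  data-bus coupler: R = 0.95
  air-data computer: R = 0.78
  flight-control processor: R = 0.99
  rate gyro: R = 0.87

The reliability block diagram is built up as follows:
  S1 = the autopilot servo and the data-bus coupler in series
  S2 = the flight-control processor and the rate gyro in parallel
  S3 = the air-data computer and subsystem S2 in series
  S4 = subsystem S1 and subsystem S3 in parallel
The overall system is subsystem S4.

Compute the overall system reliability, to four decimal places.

Series (autopilot servo and data-bus coupler): 0.820000 × 0.950000 = 0.779000
Parallel (flight-control processor and rate gyro): 1 − (1 − 0.990000)(1 − 0.870000) = 0.998700
Series (air-data computer and [0.998700]): 0.780000 × 0.998700 = 0.778986
Parallel ([0.779000] and [0.778986]): 1 − (1 − 0.779000)(1 − 0.778986) = 0.9512

0.9512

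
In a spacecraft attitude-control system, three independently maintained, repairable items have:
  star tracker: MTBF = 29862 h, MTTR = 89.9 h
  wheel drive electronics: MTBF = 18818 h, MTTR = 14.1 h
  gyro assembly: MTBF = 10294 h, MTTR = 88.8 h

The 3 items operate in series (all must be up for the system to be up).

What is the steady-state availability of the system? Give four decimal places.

0.9877

A(star tracker) = MTBF/(MTBF+MTTR) = 29862/(29862+89.9) = 0.996999
A(wheel drive electronics) = MTBF/(MTBF+MTTR) = 18818/(18818+14.1) = 0.999251
A(gyro assembly) = MTBF/(MTBF+MTTR) = 10294/(10294+88.8) = 0.991447
Series availability: 0.996999 × 0.999251 × 0.991447 = 0.9877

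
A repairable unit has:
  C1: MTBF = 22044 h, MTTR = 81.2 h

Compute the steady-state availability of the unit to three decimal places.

0.996

A(C1) = MTBF/(MTBF+MTTR) = 22044/(22044+81.2) = 0.996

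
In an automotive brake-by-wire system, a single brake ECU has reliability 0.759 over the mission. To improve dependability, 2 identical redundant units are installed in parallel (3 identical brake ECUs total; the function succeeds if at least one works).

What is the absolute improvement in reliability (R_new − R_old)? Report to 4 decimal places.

0.2270

R_before = 0.759
R_after = 1 − (1 − 0.759)^3 = 0.9860
ΔR = 0.9860 − 0.759 = 0.2270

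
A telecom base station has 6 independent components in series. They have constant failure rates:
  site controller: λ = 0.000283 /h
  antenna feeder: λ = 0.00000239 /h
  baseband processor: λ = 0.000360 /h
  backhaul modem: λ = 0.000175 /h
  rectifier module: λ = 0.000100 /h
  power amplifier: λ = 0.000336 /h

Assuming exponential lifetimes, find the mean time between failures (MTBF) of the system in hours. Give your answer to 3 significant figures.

Series of exponential components: λ_sys = Σ λ_i
λ_sys = 0.000283 + 0.00000239 + 0.000360 + 0.000175 + 0.000100 + 0.000336 = 1.2564e-03 /h
MTBF = 1 / λ_sys = 796 h

796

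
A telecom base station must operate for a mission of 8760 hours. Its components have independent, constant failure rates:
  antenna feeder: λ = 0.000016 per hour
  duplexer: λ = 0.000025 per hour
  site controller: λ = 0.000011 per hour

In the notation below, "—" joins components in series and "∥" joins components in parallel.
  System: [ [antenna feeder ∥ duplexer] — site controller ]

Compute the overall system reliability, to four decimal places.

0.8848

R(antenna feeder) = exp(−0.000016 × 8760) = 0.869219
R(duplexer) = exp(−0.000025 × 8760) = 0.803322
R(site controller) = exp(−0.000011 × 8760) = 0.908137
Parallel (antenna feeder and duplexer): 1 − (1 − 0.869219)(1 − 0.803322) = 0.974278
Series ([0.974278] and site controller): 0.974278 × 0.908137 = 0.8848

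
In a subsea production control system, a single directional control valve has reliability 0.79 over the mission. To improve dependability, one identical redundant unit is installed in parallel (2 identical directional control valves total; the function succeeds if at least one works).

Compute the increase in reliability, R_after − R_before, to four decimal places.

0.1659

R_before = 0.79
R_after = 1 − (1 − 0.79)^2 = 0.9559
ΔR = 0.9559 − 0.79 = 0.1659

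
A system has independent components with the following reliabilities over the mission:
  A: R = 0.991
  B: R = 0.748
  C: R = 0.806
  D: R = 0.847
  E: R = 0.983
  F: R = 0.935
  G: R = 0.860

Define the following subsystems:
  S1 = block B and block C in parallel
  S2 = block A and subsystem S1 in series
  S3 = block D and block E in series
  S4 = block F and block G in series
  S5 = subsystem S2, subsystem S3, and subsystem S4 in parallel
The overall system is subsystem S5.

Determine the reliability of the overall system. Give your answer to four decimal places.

0.9981

Parallel (B and C): 1 − (1 − 0.748000)(1 − 0.806000) = 0.951112
Series (A and [0.951112]): 0.991000 × 0.951112 = 0.942552
Series (D and E): 0.847000 × 0.983000 = 0.832601
Series (F and G): 0.935000 × 0.860000 = 0.804100
Parallel ([0.942552], [0.832601], and [0.804100]): 1 − (1 − 0.942552)(1 − 0.832601)(1 − 0.804100) = 0.9981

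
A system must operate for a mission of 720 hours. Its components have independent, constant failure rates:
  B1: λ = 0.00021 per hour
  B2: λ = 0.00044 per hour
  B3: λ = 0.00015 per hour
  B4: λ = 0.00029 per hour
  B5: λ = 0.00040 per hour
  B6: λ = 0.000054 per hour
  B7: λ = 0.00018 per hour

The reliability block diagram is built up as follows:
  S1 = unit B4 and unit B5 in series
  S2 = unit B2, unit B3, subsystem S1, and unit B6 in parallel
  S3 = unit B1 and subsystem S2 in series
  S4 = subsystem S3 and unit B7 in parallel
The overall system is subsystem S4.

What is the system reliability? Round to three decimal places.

0.983

R(B1) = exp(−0.00021 × 720) = 0.85968
R(B2) = exp(−0.00044 × 720) = 0.72848
R(B3) = exp(−0.00015 × 720) = 0.89763
R(B4) = exp(−0.00029 × 720) = 0.81156
R(B5) = exp(−0.00040 × 720) = 0.74976
R(B6) = exp(−0.000054 × 720) = 0.96187
R(B7) = exp(−0.00018 × 720) = 0.87845
Series (B4 and B5): 0.81156 × 0.74976 = 0.60848
Parallel (B2, B3, [0.60848], and B6): 1 − (1 − 0.72848)(1 − 0.89763)(1 − 0.60848)(1 − 0.96187) = 0.99959
Series (B1 and [0.99959]): 0.85968 × 0.99959 = 0.85933
Parallel ([0.85933] and B7): 1 − (1 − 0.85933)(1 − 0.87845) = 0.983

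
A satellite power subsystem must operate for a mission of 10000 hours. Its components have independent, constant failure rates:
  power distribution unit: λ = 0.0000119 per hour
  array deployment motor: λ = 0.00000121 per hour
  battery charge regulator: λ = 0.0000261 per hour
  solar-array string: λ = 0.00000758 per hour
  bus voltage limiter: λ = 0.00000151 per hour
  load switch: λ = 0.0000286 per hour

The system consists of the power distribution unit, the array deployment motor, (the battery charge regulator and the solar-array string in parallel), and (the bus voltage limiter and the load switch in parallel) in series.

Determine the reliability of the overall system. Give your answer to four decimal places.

0.8592

R(power distribution unit) = exp(−0.0000119 × 10000) = 0.887808
R(array deployment motor) = exp(−0.00000121 × 10000) = 0.987973
R(battery charge regulator) = exp(−0.0000261 × 10000) = 0.770281
R(solar-array string) = exp(−0.00000758 × 10000) = 0.927002
R(bus voltage limiter) = exp(−0.00000151 × 10000) = 0.985013
R(load switch) = exp(−0.0000286 × 10000) = 0.751263
Parallel (battery charge regulator and solar-array string): 1 − (1 − 0.770281)(1 − 0.927002) = 0.983231
Parallel (bus voltage limiter and load switch): 1 − (1 − 0.985013)(1 − 0.751263) = 0.996272
Series (power distribution unit, array deployment motor, [0.983231], and [0.996272]): 0.887808 × 0.987973 × 0.983231 × 0.996272 = 0.8592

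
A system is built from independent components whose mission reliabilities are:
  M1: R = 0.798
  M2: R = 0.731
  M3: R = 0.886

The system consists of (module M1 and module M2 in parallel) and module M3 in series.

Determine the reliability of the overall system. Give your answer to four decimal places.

Parallel (M1 and M2): 1 − (1 − 0.798000)(1 − 0.731000) = 0.945662
Series ([0.945662] and M3): 0.945662 × 0.886000 = 0.8379

0.8379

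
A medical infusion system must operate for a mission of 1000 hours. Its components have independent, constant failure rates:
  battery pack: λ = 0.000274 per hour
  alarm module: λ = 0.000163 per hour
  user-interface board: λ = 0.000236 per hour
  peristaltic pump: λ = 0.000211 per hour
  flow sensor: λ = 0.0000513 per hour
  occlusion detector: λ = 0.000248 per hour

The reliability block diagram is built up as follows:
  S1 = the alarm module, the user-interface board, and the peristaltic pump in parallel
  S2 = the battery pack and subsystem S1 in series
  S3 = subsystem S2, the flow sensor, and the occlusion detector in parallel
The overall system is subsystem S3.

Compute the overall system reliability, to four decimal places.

R(battery pack) = exp(−0.000274 × 1000) = 0.760332
R(alarm module) = exp(−0.000163 × 1000) = 0.849591
R(user-interface board) = exp(−0.000236 × 1000) = 0.789781
R(peristaltic pump) = exp(−0.000211 × 1000) = 0.809774
R(flow sensor) = exp(−0.0000513 × 1000) = 0.949994
R(occlusion detector) = exp(−0.000248 × 1000) = 0.780360
Parallel (alarm module, user-interface board, and peristaltic pump): 1 − (1 − 0.849591)(1 − 0.789781)(1 − 0.809774) = 0.993985
Series (battery pack and [0.993985]): 0.760332 × 0.993985 = 0.755759
Parallel ([0.755759], flow sensor, and occlusion detector): 1 − (1 − 0.755759)(1 − 0.949994)(1 − 0.780360) = 0.9973

0.9973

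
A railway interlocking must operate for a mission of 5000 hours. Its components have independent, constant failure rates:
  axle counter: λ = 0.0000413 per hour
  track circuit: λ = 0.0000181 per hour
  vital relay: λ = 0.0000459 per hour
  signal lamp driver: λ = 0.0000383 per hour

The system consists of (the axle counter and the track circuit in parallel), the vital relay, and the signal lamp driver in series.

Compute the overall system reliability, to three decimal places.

0.646

R(axle counter) = exp(−0.0000413 × 5000) = 0.81343
R(track circuit) = exp(−0.0000181 × 5000) = 0.91347
R(vital relay) = exp(−0.0000459 × 5000) = 0.79493
R(signal lamp driver) = exp(−0.0000383 × 5000) = 0.82572
Parallel (axle counter and track circuit): 1 − (1 − 0.81343)(1 − 0.91347) = 0.98386
Series ([0.98386], vital relay, and signal lamp driver): 0.98386 × 0.79493 × 0.82572 = 0.646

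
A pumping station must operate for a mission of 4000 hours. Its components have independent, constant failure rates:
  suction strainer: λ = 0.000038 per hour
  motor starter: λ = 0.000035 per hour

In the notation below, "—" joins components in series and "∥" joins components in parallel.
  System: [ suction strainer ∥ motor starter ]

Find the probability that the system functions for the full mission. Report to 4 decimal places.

0.9816

R(suction strainer) = exp(−0.000038 × 4000) = 0.858988
R(motor starter) = exp(−0.000035 × 4000) = 0.869358
Parallel (suction strainer and motor starter): 1 − (1 − 0.858988)(1 − 0.869358) = 0.9816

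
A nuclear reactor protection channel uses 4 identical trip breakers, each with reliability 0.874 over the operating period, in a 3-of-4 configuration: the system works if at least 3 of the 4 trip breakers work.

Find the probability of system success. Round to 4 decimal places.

R = Σ_{i=3}^{4} C(4,i) p^i (1−p)^{4−i} with p = 0.874
C(4,3)·0.874^3·0.126^1 = 0.336484
C(4,4)·0.874^4·0.126^0 = 0.583507
Sum = 0.9200

0.9200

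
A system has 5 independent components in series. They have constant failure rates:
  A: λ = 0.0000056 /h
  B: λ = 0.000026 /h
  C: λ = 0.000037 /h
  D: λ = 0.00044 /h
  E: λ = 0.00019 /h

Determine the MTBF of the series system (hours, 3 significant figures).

Series of exponential components: λ_sys = Σ λ_i
λ_sys = 0.0000056 + 0.000026 + 0.000037 + 0.00044 + 0.00019 = 6.9860e-04 /h
MTBF = 1 / λ_sys = 1430 h

1430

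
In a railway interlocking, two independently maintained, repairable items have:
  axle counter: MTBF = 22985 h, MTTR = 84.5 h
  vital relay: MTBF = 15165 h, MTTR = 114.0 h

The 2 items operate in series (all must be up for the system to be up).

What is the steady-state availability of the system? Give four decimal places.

0.9889

A(axle counter) = MTBF/(MTBF+MTTR) = 22985/(22985+84.5) = 0.996337
A(vital relay) = MTBF/(MTBF+MTTR) = 15165/(15165+114.0) = 0.992539
Series availability: 0.996337 × 0.992539 = 0.9889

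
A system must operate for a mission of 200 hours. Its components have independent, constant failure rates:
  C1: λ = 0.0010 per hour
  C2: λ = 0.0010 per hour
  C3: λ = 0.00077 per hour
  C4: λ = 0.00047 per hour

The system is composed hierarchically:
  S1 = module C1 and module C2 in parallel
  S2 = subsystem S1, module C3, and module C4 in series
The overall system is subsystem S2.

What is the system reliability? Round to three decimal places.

R(C1) = exp(−0.0010 × 200) = 0.81873
R(C2) = exp(−0.0010 × 200) = 0.81873
R(C3) = exp(−0.00077 × 200) = 0.85727
R(C4) = exp(−0.00047 × 200) = 0.91028
Parallel (C1 and C2): 1 − (1 − 0.81873)(1 − 0.81873) = 0.96714
Series ([0.96714], C3, and C4): 0.96714 × 0.85727 × 0.91028 = 0.755

0.755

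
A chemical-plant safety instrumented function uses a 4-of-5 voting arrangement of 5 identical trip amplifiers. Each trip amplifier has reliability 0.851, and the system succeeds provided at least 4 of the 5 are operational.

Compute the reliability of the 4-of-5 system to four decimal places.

R = Σ_{i=4}^{5} C(5,i) p^i (1−p)^{5−i} with p = 0.851
C(5,4)·0.851^4·0.149^1 = 0.390728
C(5,5)·0.851^5·0.149^0 = 0.446321
Sum = 0.8370

0.8370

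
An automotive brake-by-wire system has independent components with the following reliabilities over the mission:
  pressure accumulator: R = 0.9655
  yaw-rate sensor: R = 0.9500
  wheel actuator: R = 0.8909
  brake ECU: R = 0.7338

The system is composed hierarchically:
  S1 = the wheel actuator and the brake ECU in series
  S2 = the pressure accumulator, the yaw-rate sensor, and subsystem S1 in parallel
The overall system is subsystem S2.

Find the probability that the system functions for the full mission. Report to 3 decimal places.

0.999

Series (wheel actuator and brake ECU): 0.89090 × 0.73380 = 0.65374
Parallel (pressure accumulator, yaw-rate sensor, and [0.65374]): 1 − (1 − 0.96550)(1 − 0.95000)(1 − 0.65374) = 0.999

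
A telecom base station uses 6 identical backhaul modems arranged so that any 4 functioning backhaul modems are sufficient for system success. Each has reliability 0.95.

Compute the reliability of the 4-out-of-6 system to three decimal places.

0.998

R = Σ_{i=4}^{6} C(6,i) p^i (1−p)^{6−i} with p = 0.95
C(6,4)·0.95^4·0.05^2 = 0.03054
C(6,5)·0.95^5·0.05^1 = 0.23213
C(6,6)·0.95^6·0.05^0 = 0.73509
Sum = 0.998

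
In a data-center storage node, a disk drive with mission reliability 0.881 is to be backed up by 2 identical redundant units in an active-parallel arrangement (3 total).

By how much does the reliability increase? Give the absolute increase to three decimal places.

0.117

R_before = 0.881
R_after = 1 − (1 − 0.881)^3 = 0.998
ΔR = 0.998 − 0.881 = 0.117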